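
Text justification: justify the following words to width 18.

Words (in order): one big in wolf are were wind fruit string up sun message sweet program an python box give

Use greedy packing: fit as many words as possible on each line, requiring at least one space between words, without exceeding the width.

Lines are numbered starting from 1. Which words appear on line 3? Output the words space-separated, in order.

Answer: fruit string up

Derivation:
Line 1: ['one', 'big', 'in', 'wolf'] (min_width=15, slack=3)
Line 2: ['are', 'were', 'wind'] (min_width=13, slack=5)
Line 3: ['fruit', 'string', 'up'] (min_width=15, slack=3)
Line 4: ['sun', 'message', 'sweet'] (min_width=17, slack=1)
Line 5: ['program', 'an', 'python'] (min_width=17, slack=1)
Line 6: ['box', 'give'] (min_width=8, slack=10)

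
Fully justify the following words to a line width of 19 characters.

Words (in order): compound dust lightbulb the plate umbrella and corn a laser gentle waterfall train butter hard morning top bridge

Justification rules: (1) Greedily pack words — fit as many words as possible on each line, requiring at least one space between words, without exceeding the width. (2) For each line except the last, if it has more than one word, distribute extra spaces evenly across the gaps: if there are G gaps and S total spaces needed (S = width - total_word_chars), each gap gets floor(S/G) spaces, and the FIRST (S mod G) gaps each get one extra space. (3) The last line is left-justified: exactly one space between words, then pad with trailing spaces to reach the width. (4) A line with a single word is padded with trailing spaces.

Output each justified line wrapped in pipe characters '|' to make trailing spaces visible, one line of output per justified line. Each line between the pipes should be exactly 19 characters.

Answer: |compound       dust|
|lightbulb the plate|
|umbrella and corn a|
|laser        gentle|
|waterfall     train|
|butter hard morning|
|top bridge         |

Derivation:
Line 1: ['compound', 'dust'] (min_width=13, slack=6)
Line 2: ['lightbulb', 'the', 'plate'] (min_width=19, slack=0)
Line 3: ['umbrella', 'and', 'corn', 'a'] (min_width=19, slack=0)
Line 4: ['laser', 'gentle'] (min_width=12, slack=7)
Line 5: ['waterfall', 'train'] (min_width=15, slack=4)
Line 6: ['butter', 'hard', 'morning'] (min_width=19, slack=0)
Line 7: ['top', 'bridge'] (min_width=10, slack=9)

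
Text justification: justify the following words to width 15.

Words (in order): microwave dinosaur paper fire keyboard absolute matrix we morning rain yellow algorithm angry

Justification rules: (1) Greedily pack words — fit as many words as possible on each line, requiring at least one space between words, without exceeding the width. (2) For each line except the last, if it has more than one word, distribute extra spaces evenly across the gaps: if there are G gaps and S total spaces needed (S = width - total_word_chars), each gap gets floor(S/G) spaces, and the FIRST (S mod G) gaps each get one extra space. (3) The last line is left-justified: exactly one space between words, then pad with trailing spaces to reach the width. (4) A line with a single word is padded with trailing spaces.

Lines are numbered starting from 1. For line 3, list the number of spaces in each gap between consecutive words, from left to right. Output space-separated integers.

Answer: 3

Derivation:
Line 1: ['microwave'] (min_width=9, slack=6)
Line 2: ['dinosaur', 'paper'] (min_width=14, slack=1)
Line 3: ['fire', 'keyboard'] (min_width=13, slack=2)
Line 4: ['absolute', 'matrix'] (min_width=15, slack=0)
Line 5: ['we', 'morning', 'rain'] (min_width=15, slack=0)
Line 6: ['yellow'] (min_width=6, slack=9)
Line 7: ['algorithm', 'angry'] (min_width=15, slack=0)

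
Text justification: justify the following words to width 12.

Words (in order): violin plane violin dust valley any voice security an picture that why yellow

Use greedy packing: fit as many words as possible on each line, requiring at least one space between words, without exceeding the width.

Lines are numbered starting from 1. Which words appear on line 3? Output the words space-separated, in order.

Answer: valley any

Derivation:
Line 1: ['violin', 'plane'] (min_width=12, slack=0)
Line 2: ['violin', 'dust'] (min_width=11, slack=1)
Line 3: ['valley', 'any'] (min_width=10, slack=2)
Line 4: ['voice'] (min_width=5, slack=7)
Line 5: ['security', 'an'] (min_width=11, slack=1)
Line 6: ['picture', 'that'] (min_width=12, slack=0)
Line 7: ['why', 'yellow'] (min_width=10, slack=2)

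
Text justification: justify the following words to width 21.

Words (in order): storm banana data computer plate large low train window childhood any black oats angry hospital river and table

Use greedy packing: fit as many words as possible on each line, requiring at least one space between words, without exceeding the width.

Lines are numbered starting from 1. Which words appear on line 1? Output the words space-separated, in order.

Answer: storm banana data

Derivation:
Line 1: ['storm', 'banana', 'data'] (min_width=17, slack=4)
Line 2: ['computer', 'plate', 'large'] (min_width=20, slack=1)
Line 3: ['low', 'train', 'window'] (min_width=16, slack=5)
Line 4: ['childhood', 'any', 'black'] (min_width=19, slack=2)
Line 5: ['oats', 'angry', 'hospital'] (min_width=19, slack=2)
Line 6: ['river', 'and', 'table'] (min_width=15, slack=6)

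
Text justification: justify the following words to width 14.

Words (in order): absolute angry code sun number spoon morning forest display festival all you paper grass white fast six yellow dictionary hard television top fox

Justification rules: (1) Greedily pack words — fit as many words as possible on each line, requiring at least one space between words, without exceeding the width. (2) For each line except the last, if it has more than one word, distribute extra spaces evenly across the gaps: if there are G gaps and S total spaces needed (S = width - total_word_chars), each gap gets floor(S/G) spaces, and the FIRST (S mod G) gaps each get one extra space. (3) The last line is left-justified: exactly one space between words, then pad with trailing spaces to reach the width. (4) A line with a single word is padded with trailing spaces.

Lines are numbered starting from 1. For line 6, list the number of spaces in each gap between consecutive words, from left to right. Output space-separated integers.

Answer: 3

Derivation:
Line 1: ['absolute', 'angry'] (min_width=14, slack=0)
Line 2: ['code', 'sun'] (min_width=8, slack=6)
Line 3: ['number', 'spoon'] (min_width=12, slack=2)
Line 4: ['morning', 'forest'] (min_width=14, slack=0)
Line 5: ['display'] (min_width=7, slack=7)
Line 6: ['festival', 'all'] (min_width=12, slack=2)
Line 7: ['you', 'paper'] (min_width=9, slack=5)
Line 8: ['grass', 'white'] (min_width=11, slack=3)
Line 9: ['fast', 'six'] (min_width=8, slack=6)
Line 10: ['yellow'] (min_width=6, slack=8)
Line 11: ['dictionary'] (min_width=10, slack=4)
Line 12: ['hard'] (min_width=4, slack=10)
Line 13: ['television', 'top'] (min_width=14, slack=0)
Line 14: ['fox'] (min_width=3, slack=11)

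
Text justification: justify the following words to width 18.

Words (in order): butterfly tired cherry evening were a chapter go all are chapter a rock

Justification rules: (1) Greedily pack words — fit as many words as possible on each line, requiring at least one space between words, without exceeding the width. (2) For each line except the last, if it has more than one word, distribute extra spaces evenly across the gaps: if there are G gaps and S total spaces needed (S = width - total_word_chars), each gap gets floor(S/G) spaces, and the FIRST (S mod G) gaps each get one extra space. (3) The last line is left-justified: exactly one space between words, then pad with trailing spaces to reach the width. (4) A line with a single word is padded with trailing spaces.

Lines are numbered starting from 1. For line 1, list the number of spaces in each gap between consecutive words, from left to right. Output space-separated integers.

Line 1: ['butterfly', 'tired'] (min_width=15, slack=3)
Line 2: ['cherry', 'evening'] (min_width=14, slack=4)
Line 3: ['were', 'a', 'chapter', 'go'] (min_width=17, slack=1)
Line 4: ['all', 'are', 'chapter', 'a'] (min_width=17, slack=1)
Line 5: ['rock'] (min_width=4, slack=14)

Answer: 4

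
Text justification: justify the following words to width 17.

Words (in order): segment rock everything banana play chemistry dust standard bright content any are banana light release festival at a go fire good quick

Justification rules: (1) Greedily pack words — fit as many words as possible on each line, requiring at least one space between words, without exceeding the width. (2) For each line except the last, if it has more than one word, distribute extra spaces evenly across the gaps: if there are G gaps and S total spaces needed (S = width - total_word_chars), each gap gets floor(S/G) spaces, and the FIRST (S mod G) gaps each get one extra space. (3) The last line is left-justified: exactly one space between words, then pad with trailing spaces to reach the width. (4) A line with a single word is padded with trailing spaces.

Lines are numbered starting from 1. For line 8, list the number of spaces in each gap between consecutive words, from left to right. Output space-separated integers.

Answer: 2 1 1

Derivation:
Line 1: ['segment', 'rock'] (min_width=12, slack=5)
Line 2: ['everything', 'banana'] (min_width=17, slack=0)
Line 3: ['play', 'chemistry'] (min_width=14, slack=3)
Line 4: ['dust', 'standard'] (min_width=13, slack=4)
Line 5: ['bright', 'content'] (min_width=14, slack=3)
Line 6: ['any', 'are', 'banana'] (min_width=14, slack=3)
Line 7: ['light', 'release'] (min_width=13, slack=4)
Line 8: ['festival', 'at', 'a', 'go'] (min_width=16, slack=1)
Line 9: ['fire', 'good', 'quick'] (min_width=15, slack=2)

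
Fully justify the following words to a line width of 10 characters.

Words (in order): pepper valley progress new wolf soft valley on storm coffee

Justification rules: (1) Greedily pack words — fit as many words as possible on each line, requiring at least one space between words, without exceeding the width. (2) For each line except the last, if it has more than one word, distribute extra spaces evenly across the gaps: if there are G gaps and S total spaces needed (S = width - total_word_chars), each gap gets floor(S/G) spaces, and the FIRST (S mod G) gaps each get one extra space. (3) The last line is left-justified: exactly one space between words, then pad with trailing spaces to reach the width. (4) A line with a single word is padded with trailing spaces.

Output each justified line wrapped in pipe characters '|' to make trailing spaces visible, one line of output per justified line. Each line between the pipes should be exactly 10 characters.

Answer: |pepper    |
|valley    |
|progress  |
|new   wolf|
|soft      |
|valley  on|
|storm     |
|coffee    |

Derivation:
Line 1: ['pepper'] (min_width=6, slack=4)
Line 2: ['valley'] (min_width=6, slack=4)
Line 3: ['progress'] (min_width=8, slack=2)
Line 4: ['new', 'wolf'] (min_width=8, slack=2)
Line 5: ['soft'] (min_width=4, slack=6)
Line 6: ['valley', 'on'] (min_width=9, slack=1)
Line 7: ['storm'] (min_width=5, slack=5)
Line 8: ['coffee'] (min_width=6, slack=4)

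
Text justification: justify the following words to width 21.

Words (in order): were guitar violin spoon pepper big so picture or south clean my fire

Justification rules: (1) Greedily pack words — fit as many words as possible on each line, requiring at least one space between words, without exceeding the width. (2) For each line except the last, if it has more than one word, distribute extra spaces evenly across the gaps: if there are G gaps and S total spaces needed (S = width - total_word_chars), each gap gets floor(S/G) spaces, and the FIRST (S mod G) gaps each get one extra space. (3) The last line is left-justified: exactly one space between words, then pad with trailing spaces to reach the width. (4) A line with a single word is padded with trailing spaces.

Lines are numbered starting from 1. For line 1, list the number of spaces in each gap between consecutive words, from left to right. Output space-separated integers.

Line 1: ['were', 'guitar', 'violin'] (min_width=18, slack=3)
Line 2: ['spoon', 'pepper', 'big', 'so'] (min_width=19, slack=2)
Line 3: ['picture', 'or', 'south'] (min_width=16, slack=5)
Line 4: ['clean', 'my', 'fire'] (min_width=13, slack=8)

Answer: 3 2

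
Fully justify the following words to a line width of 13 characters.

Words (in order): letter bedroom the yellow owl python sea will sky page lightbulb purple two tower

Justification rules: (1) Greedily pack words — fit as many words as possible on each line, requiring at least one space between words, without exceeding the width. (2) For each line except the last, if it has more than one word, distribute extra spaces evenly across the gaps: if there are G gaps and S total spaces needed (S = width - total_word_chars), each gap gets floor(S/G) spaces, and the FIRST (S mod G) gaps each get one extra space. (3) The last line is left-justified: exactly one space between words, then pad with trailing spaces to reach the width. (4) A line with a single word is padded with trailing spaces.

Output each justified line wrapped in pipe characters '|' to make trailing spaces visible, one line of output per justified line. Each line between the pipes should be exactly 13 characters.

Answer: |letter       |
|bedroom   the|
|yellow    owl|
|python    sea|
|will sky page|
|lightbulb    |
|purple    two|
|tower        |

Derivation:
Line 1: ['letter'] (min_width=6, slack=7)
Line 2: ['bedroom', 'the'] (min_width=11, slack=2)
Line 3: ['yellow', 'owl'] (min_width=10, slack=3)
Line 4: ['python', 'sea'] (min_width=10, slack=3)
Line 5: ['will', 'sky', 'page'] (min_width=13, slack=0)
Line 6: ['lightbulb'] (min_width=9, slack=4)
Line 7: ['purple', 'two'] (min_width=10, slack=3)
Line 8: ['tower'] (min_width=5, slack=8)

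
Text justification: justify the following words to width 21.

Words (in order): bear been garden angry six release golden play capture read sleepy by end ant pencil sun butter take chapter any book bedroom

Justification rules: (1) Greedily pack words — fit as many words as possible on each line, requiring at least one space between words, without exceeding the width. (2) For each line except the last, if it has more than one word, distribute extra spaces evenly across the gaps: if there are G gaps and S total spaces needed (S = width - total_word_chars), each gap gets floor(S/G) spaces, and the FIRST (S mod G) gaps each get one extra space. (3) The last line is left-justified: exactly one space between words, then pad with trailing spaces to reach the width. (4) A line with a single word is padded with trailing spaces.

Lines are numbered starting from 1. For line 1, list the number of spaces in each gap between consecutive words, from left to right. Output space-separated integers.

Answer: 4 3

Derivation:
Line 1: ['bear', 'been', 'garden'] (min_width=16, slack=5)
Line 2: ['angry', 'six', 'release'] (min_width=17, slack=4)
Line 3: ['golden', 'play', 'capture'] (min_width=19, slack=2)
Line 4: ['read', 'sleepy', 'by', 'end'] (min_width=18, slack=3)
Line 5: ['ant', 'pencil', 'sun', 'butter'] (min_width=21, slack=0)
Line 6: ['take', 'chapter', 'any', 'book'] (min_width=21, slack=0)
Line 7: ['bedroom'] (min_width=7, slack=14)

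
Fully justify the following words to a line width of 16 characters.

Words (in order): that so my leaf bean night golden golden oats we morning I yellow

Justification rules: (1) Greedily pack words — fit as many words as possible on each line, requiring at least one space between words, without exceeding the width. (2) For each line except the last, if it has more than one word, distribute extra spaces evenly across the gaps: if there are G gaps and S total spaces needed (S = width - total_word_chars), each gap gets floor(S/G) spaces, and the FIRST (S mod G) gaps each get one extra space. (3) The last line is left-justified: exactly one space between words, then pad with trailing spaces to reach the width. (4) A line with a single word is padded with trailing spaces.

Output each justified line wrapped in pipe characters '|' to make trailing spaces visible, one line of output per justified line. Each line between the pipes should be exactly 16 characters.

Answer: |that  so my leaf|
|bean       night|
|golden    golden|
|oats  we morning|
|I yellow        |

Derivation:
Line 1: ['that', 'so', 'my', 'leaf'] (min_width=15, slack=1)
Line 2: ['bean', 'night'] (min_width=10, slack=6)
Line 3: ['golden', 'golden'] (min_width=13, slack=3)
Line 4: ['oats', 'we', 'morning'] (min_width=15, slack=1)
Line 5: ['I', 'yellow'] (min_width=8, slack=8)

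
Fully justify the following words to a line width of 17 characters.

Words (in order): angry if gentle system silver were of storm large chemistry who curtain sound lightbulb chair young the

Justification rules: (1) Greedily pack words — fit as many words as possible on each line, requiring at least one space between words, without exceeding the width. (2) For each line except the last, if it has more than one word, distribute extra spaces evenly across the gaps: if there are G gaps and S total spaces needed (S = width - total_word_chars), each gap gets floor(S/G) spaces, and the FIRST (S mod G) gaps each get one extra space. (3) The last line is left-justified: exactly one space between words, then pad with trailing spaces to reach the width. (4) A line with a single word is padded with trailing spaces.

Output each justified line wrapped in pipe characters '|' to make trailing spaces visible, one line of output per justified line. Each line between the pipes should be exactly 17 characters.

Line 1: ['angry', 'if', 'gentle'] (min_width=15, slack=2)
Line 2: ['system', 'silver'] (min_width=13, slack=4)
Line 3: ['were', 'of', 'storm'] (min_width=13, slack=4)
Line 4: ['large', 'chemistry'] (min_width=15, slack=2)
Line 5: ['who', 'curtain', 'sound'] (min_width=17, slack=0)
Line 6: ['lightbulb', 'chair'] (min_width=15, slack=2)
Line 7: ['young', 'the'] (min_width=9, slack=8)

Answer: |angry  if  gentle|
|system     silver|
|were   of   storm|
|large   chemistry|
|who curtain sound|
|lightbulb   chair|
|young the        |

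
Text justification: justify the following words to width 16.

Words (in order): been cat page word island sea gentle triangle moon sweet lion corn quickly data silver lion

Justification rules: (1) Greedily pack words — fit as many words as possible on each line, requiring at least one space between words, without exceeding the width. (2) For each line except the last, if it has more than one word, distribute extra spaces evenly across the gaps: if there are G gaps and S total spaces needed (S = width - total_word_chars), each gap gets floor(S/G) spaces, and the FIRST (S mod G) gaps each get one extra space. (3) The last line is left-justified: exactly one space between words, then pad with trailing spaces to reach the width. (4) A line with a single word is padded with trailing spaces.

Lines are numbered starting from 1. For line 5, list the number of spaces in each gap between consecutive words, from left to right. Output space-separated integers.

Line 1: ['been', 'cat', 'page'] (min_width=13, slack=3)
Line 2: ['word', 'island', 'sea'] (min_width=15, slack=1)
Line 3: ['gentle', 'triangle'] (min_width=15, slack=1)
Line 4: ['moon', 'sweet', 'lion'] (min_width=15, slack=1)
Line 5: ['corn', 'quickly'] (min_width=12, slack=4)
Line 6: ['data', 'silver', 'lion'] (min_width=16, slack=0)

Answer: 5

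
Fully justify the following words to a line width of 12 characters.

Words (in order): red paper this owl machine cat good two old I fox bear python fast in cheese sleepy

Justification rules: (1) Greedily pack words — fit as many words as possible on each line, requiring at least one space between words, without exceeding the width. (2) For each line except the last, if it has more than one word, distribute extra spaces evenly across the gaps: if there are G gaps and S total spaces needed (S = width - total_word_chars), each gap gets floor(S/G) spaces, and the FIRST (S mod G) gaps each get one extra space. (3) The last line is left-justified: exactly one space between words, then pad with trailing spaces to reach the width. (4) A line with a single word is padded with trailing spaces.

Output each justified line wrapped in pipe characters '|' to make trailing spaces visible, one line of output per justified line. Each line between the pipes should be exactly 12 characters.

Answer: |red    paper|
|this     owl|
|machine  cat|
|good two old|
|I  fox  bear|
|python  fast|
|in    cheese|
|sleepy      |

Derivation:
Line 1: ['red', 'paper'] (min_width=9, slack=3)
Line 2: ['this', 'owl'] (min_width=8, slack=4)
Line 3: ['machine', 'cat'] (min_width=11, slack=1)
Line 4: ['good', 'two', 'old'] (min_width=12, slack=0)
Line 5: ['I', 'fox', 'bear'] (min_width=10, slack=2)
Line 6: ['python', 'fast'] (min_width=11, slack=1)
Line 7: ['in', 'cheese'] (min_width=9, slack=3)
Line 8: ['sleepy'] (min_width=6, slack=6)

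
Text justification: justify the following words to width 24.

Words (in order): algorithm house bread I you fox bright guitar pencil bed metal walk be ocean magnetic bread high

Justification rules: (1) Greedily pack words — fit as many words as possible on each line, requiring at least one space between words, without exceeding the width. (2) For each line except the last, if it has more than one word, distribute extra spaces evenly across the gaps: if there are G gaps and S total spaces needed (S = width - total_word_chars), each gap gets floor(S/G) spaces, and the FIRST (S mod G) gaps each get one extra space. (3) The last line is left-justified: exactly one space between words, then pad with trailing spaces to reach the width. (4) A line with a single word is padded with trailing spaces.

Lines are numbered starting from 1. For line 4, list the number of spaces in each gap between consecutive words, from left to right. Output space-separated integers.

Answer: 3 3

Derivation:
Line 1: ['algorithm', 'house', 'bread', 'I'] (min_width=23, slack=1)
Line 2: ['you', 'fox', 'bright', 'guitar'] (min_width=21, slack=3)
Line 3: ['pencil', 'bed', 'metal', 'walk', 'be'] (min_width=24, slack=0)
Line 4: ['ocean', 'magnetic', 'bread'] (min_width=20, slack=4)
Line 5: ['high'] (min_width=4, slack=20)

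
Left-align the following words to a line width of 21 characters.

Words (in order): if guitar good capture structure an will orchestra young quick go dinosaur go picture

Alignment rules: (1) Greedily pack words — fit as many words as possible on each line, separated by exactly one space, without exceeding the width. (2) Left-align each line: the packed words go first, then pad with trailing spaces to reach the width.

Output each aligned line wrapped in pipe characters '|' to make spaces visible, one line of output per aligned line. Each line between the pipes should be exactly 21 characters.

Answer: |if guitar good       |
|capture structure an |
|will orchestra young |
|quick go dinosaur go |
|picture              |

Derivation:
Line 1: ['if', 'guitar', 'good'] (min_width=14, slack=7)
Line 2: ['capture', 'structure', 'an'] (min_width=20, slack=1)
Line 3: ['will', 'orchestra', 'young'] (min_width=20, slack=1)
Line 4: ['quick', 'go', 'dinosaur', 'go'] (min_width=20, slack=1)
Line 5: ['picture'] (min_width=7, slack=14)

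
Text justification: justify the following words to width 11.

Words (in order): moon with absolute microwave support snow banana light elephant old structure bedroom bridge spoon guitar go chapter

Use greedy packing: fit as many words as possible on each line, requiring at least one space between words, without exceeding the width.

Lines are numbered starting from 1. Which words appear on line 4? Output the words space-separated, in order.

Line 1: ['moon', 'with'] (min_width=9, slack=2)
Line 2: ['absolute'] (min_width=8, slack=3)
Line 3: ['microwave'] (min_width=9, slack=2)
Line 4: ['support'] (min_width=7, slack=4)
Line 5: ['snow', 'banana'] (min_width=11, slack=0)
Line 6: ['light'] (min_width=5, slack=6)
Line 7: ['elephant'] (min_width=8, slack=3)
Line 8: ['old'] (min_width=3, slack=8)
Line 9: ['structure'] (min_width=9, slack=2)
Line 10: ['bedroom'] (min_width=7, slack=4)
Line 11: ['bridge'] (min_width=6, slack=5)
Line 12: ['spoon'] (min_width=5, slack=6)
Line 13: ['guitar', 'go'] (min_width=9, slack=2)
Line 14: ['chapter'] (min_width=7, slack=4)

Answer: support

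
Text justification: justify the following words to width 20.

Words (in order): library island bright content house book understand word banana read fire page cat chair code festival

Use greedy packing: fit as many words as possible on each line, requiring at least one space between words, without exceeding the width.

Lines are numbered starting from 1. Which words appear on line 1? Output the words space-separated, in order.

Line 1: ['library', 'island'] (min_width=14, slack=6)
Line 2: ['bright', 'content', 'house'] (min_width=20, slack=0)
Line 3: ['book', 'understand', 'word'] (min_width=20, slack=0)
Line 4: ['banana', 'read', 'fire'] (min_width=16, slack=4)
Line 5: ['page', 'cat', 'chair', 'code'] (min_width=19, slack=1)
Line 6: ['festival'] (min_width=8, slack=12)

Answer: library island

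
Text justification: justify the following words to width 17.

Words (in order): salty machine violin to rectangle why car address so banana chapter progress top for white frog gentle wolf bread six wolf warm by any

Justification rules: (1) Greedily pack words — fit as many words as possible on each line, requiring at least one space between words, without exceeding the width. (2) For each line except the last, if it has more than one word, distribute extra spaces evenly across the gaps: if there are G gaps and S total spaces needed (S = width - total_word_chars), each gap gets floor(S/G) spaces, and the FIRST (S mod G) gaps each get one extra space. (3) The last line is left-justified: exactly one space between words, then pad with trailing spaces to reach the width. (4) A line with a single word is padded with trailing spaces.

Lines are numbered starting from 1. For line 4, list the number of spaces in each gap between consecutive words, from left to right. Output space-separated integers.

Answer: 1 1

Derivation:
Line 1: ['salty', 'machine'] (min_width=13, slack=4)
Line 2: ['violin', 'to'] (min_width=9, slack=8)
Line 3: ['rectangle', 'why', 'car'] (min_width=17, slack=0)
Line 4: ['address', 'so', 'banana'] (min_width=17, slack=0)
Line 5: ['chapter', 'progress'] (min_width=16, slack=1)
Line 6: ['top', 'for', 'white'] (min_width=13, slack=4)
Line 7: ['frog', 'gentle', 'wolf'] (min_width=16, slack=1)
Line 8: ['bread', 'six', 'wolf'] (min_width=14, slack=3)
Line 9: ['warm', 'by', 'any'] (min_width=11, slack=6)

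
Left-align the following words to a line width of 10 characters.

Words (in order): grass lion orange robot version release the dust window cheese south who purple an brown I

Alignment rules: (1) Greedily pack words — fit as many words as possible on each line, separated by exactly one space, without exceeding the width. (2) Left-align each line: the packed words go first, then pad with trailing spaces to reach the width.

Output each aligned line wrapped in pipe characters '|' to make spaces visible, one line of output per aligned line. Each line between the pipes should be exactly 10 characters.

Line 1: ['grass', 'lion'] (min_width=10, slack=0)
Line 2: ['orange'] (min_width=6, slack=4)
Line 3: ['robot'] (min_width=5, slack=5)
Line 4: ['version'] (min_width=7, slack=3)
Line 5: ['release'] (min_width=7, slack=3)
Line 6: ['the', 'dust'] (min_width=8, slack=2)
Line 7: ['window'] (min_width=6, slack=4)
Line 8: ['cheese'] (min_width=6, slack=4)
Line 9: ['south', 'who'] (min_width=9, slack=1)
Line 10: ['purple', 'an'] (min_width=9, slack=1)
Line 11: ['brown', 'I'] (min_width=7, slack=3)

Answer: |grass lion|
|orange    |
|robot     |
|version   |
|release   |
|the dust  |
|window    |
|cheese    |
|south who |
|purple an |
|brown I   |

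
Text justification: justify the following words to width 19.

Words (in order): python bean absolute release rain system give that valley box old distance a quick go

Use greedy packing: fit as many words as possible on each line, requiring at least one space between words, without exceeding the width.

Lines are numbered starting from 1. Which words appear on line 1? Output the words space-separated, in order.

Line 1: ['python', 'bean'] (min_width=11, slack=8)
Line 2: ['absolute', 'release'] (min_width=16, slack=3)
Line 3: ['rain', 'system', 'give'] (min_width=16, slack=3)
Line 4: ['that', 'valley', 'box', 'old'] (min_width=19, slack=0)
Line 5: ['distance', 'a', 'quick', 'go'] (min_width=19, slack=0)

Answer: python bean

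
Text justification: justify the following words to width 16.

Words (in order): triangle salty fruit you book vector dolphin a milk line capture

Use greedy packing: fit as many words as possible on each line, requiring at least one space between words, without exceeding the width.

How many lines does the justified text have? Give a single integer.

Answer: 5

Derivation:
Line 1: ['triangle', 'salty'] (min_width=14, slack=2)
Line 2: ['fruit', 'you', 'book'] (min_width=14, slack=2)
Line 3: ['vector', 'dolphin', 'a'] (min_width=16, slack=0)
Line 4: ['milk', 'line'] (min_width=9, slack=7)
Line 5: ['capture'] (min_width=7, slack=9)
Total lines: 5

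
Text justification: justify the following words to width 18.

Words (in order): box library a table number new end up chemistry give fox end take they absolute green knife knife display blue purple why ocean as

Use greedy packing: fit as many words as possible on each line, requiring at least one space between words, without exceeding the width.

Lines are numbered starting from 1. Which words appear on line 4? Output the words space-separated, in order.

Answer: give fox end take

Derivation:
Line 1: ['box', 'library', 'a'] (min_width=13, slack=5)
Line 2: ['table', 'number', 'new'] (min_width=16, slack=2)
Line 3: ['end', 'up', 'chemistry'] (min_width=16, slack=2)
Line 4: ['give', 'fox', 'end', 'take'] (min_width=17, slack=1)
Line 5: ['they', 'absolute'] (min_width=13, slack=5)
Line 6: ['green', 'knife', 'knife'] (min_width=17, slack=1)
Line 7: ['display', 'blue'] (min_width=12, slack=6)
Line 8: ['purple', 'why', 'ocean'] (min_width=16, slack=2)
Line 9: ['as'] (min_width=2, slack=16)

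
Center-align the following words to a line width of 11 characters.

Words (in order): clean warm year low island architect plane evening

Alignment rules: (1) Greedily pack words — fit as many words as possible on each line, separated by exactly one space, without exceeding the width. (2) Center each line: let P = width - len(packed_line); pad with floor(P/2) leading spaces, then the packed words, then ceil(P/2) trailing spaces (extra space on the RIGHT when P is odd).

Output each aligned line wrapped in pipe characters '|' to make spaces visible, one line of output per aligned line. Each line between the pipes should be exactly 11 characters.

Answer: |clean warm |
| year low  |
|  island   |
| architect |
|   plane   |
|  evening  |

Derivation:
Line 1: ['clean', 'warm'] (min_width=10, slack=1)
Line 2: ['year', 'low'] (min_width=8, slack=3)
Line 3: ['island'] (min_width=6, slack=5)
Line 4: ['architect'] (min_width=9, slack=2)
Line 5: ['plane'] (min_width=5, slack=6)
Line 6: ['evening'] (min_width=7, slack=4)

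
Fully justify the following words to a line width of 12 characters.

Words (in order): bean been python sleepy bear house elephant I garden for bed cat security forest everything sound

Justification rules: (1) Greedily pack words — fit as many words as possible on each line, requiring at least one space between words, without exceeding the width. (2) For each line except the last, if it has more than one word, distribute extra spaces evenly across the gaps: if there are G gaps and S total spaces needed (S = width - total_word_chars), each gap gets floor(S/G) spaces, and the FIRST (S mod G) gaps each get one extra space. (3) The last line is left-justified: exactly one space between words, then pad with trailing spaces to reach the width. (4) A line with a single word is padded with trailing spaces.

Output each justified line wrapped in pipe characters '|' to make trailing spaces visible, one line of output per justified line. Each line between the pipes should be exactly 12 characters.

Answer: |bean    been|
|python      |
|sleepy  bear|
|house       |
|elephant   I|
|garden   for|
|bed      cat|
|security    |
|forest      |
|everything  |
|sound       |

Derivation:
Line 1: ['bean', 'been'] (min_width=9, slack=3)
Line 2: ['python'] (min_width=6, slack=6)
Line 3: ['sleepy', 'bear'] (min_width=11, slack=1)
Line 4: ['house'] (min_width=5, slack=7)
Line 5: ['elephant', 'I'] (min_width=10, slack=2)
Line 6: ['garden', 'for'] (min_width=10, slack=2)
Line 7: ['bed', 'cat'] (min_width=7, slack=5)
Line 8: ['security'] (min_width=8, slack=4)
Line 9: ['forest'] (min_width=6, slack=6)
Line 10: ['everything'] (min_width=10, slack=2)
Line 11: ['sound'] (min_width=5, slack=7)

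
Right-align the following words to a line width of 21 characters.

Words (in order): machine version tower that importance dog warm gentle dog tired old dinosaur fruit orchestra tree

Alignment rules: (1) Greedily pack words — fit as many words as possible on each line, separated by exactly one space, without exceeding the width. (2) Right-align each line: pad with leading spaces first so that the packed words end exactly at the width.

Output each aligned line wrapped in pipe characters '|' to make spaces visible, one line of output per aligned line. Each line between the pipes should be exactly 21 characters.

Line 1: ['machine', 'version', 'tower'] (min_width=21, slack=0)
Line 2: ['that', 'importance', 'dog'] (min_width=19, slack=2)
Line 3: ['warm', 'gentle', 'dog', 'tired'] (min_width=21, slack=0)
Line 4: ['old', 'dinosaur', 'fruit'] (min_width=18, slack=3)
Line 5: ['orchestra', 'tree'] (min_width=14, slack=7)

Answer: |machine version tower|
|  that importance dog|
|warm gentle dog tired|
|   old dinosaur fruit|
|       orchestra tree|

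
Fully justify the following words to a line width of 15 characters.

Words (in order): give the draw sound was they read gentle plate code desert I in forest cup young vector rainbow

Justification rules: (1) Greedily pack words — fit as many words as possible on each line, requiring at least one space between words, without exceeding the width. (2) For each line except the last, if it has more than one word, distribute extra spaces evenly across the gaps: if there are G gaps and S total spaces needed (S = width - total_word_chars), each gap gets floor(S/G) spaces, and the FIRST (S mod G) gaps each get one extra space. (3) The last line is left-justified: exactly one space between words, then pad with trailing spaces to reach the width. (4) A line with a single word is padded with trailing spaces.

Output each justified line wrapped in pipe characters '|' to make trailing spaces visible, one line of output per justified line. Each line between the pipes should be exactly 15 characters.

Answer: |give  the  draw|
|sound  was they|
|read     gentle|
|plate      code|
|desert   I   in|
|forest      cup|
|young    vector|
|rainbow        |

Derivation:
Line 1: ['give', 'the', 'draw'] (min_width=13, slack=2)
Line 2: ['sound', 'was', 'they'] (min_width=14, slack=1)
Line 3: ['read', 'gentle'] (min_width=11, slack=4)
Line 4: ['plate', 'code'] (min_width=10, slack=5)
Line 5: ['desert', 'I', 'in'] (min_width=11, slack=4)
Line 6: ['forest', 'cup'] (min_width=10, slack=5)
Line 7: ['young', 'vector'] (min_width=12, slack=3)
Line 8: ['rainbow'] (min_width=7, slack=8)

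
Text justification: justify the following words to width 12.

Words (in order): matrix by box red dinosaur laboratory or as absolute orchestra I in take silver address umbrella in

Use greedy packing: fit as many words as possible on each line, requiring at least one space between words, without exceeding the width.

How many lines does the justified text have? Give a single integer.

Answer: 11

Derivation:
Line 1: ['matrix', 'by'] (min_width=9, slack=3)
Line 2: ['box', 'red'] (min_width=7, slack=5)
Line 3: ['dinosaur'] (min_width=8, slack=4)
Line 4: ['laboratory'] (min_width=10, slack=2)
Line 5: ['or', 'as'] (min_width=5, slack=7)
Line 6: ['absolute'] (min_width=8, slack=4)
Line 7: ['orchestra', 'I'] (min_width=11, slack=1)
Line 8: ['in', 'take'] (min_width=7, slack=5)
Line 9: ['silver'] (min_width=6, slack=6)
Line 10: ['address'] (min_width=7, slack=5)
Line 11: ['umbrella', 'in'] (min_width=11, slack=1)
Total lines: 11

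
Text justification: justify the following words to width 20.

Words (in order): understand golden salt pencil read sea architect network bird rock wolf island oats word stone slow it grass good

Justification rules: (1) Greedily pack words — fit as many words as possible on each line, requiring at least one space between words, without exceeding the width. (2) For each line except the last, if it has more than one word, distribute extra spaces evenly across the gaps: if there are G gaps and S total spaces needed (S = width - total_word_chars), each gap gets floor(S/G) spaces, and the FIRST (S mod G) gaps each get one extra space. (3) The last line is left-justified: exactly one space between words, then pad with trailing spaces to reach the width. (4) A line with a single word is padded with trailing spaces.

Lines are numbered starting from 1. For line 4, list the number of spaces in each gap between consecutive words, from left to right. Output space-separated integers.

Answer: 4 4

Derivation:
Line 1: ['understand', 'golden'] (min_width=17, slack=3)
Line 2: ['salt', 'pencil', 'read', 'sea'] (min_width=20, slack=0)
Line 3: ['architect', 'network'] (min_width=17, slack=3)
Line 4: ['bird', 'rock', 'wolf'] (min_width=14, slack=6)
Line 5: ['island', 'oats', 'word'] (min_width=16, slack=4)
Line 6: ['stone', 'slow', 'it', 'grass'] (min_width=19, slack=1)
Line 7: ['good'] (min_width=4, slack=16)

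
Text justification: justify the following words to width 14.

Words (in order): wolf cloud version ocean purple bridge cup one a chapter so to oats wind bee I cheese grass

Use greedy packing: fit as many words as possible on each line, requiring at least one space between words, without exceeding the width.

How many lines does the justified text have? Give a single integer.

Line 1: ['wolf', 'cloud'] (min_width=10, slack=4)
Line 2: ['version', 'ocean'] (min_width=13, slack=1)
Line 3: ['purple', 'bridge'] (min_width=13, slack=1)
Line 4: ['cup', 'one', 'a'] (min_width=9, slack=5)
Line 5: ['chapter', 'so', 'to'] (min_width=13, slack=1)
Line 6: ['oats', 'wind', 'bee'] (min_width=13, slack=1)
Line 7: ['I', 'cheese', 'grass'] (min_width=14, slack=0)
Total lines: 7

Answer: 7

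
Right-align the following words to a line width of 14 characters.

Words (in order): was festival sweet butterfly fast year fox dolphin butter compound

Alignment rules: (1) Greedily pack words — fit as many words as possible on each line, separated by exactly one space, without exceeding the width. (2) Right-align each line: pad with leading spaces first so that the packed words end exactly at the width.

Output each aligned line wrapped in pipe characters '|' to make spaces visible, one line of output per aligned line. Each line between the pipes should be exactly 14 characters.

Line 1: ['was', 'festival'] (min_width=12, slack=2)
Line 2: ['sweet'] (min_width=5, slack=9)
Line 3: ['butterfly', 'fast'] (min_width=14, slack=0)
Line 4: ['year', 'fox'] (min_width=8, slack=6)
Line 5: ['dolphin', 'butter'] (min_width=14, slack=0)
Line 6: ['compound'] (min_width=8, slack=6)

Answer: |  was festival|
|         sweet|
|butterfly fast|
|      year fox|
|dolphin butter|
|      compound|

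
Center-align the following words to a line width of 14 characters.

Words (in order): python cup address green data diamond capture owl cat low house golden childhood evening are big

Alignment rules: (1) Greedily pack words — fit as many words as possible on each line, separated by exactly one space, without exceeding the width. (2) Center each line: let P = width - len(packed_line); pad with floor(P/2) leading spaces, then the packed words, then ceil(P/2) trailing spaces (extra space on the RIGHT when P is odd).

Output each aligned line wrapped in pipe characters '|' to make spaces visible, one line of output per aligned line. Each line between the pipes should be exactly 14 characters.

Line 1: ['python', 'cup'] (min_width=10, slack=4)
Line 2: ['address', 'green'] (min_width=13, slack=1)
Line 3: ['data', 'diamond'] (min_width=12, slack=2)
Line 4: ['capture', 'owl'] (min_width=11, slack=3)
Line 5: ['cat', 'low', 'house'] (min_width=13, slack=1)
Line 6: ['golden'] (min_width=6, slack=8)
Line 7: ['childhood'] (min_width=9, slack=5)
Line 8: ['evening', 'are'] (min_width=11, slack=3)
Line 9: ['big'] (min_width=3, slack=11)

Answer: |  python cup  |
|address green |
| data diamond |
| capture owl  |
|cat low house |
|    golden    |
|  childhood   |
| evening are  |
|     big      |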